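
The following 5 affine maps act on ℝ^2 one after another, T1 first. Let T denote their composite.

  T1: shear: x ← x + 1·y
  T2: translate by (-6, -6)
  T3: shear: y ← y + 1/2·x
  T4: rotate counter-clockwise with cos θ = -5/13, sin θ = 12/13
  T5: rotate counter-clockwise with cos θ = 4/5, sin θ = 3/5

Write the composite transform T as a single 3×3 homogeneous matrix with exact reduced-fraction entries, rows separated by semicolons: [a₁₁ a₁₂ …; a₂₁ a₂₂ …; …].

T1 = [1 1 0; 0 1 0; 0 0 1]
T2·T1 = [1 1 -6; 0 1 -6; 0 0 1]
T3·…·T1 = [1 1 -6; 1/2 3/2 -9; 0 0 1]
T4·…·T1 = [-11/13 -23/13 138/13; 19/26 9/26 -27/13; 0 0 1]
T5·…·T1 = [-29/26 -211/130 633/65; 1/13 -51/65 306/65; 0 0 1]

T = [-29/26 -211/130 633/65; 1/13 -51/65 306/65; 0 0 1]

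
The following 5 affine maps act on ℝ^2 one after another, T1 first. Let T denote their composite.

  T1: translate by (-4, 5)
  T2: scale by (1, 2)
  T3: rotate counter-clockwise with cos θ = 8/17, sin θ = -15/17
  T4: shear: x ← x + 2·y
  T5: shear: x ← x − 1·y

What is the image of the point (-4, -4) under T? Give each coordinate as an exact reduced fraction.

T1 translate by (-4, 5): (-4, -4) → (-8, 1)
T2 scale by (1, 2): (-8, 1) → (-8, 2)
T3 rotate counter-clockwise with cos θ = 8/17, sin θ = -15/17: (-8, 2) → (-2, 8)
T4 shear: x ← x + 2·y: (-2, 8) → (14, 8)
T5 shear: x ← x − 1·y: (14, 8) → (6, 8)

T(p) = (6, 8)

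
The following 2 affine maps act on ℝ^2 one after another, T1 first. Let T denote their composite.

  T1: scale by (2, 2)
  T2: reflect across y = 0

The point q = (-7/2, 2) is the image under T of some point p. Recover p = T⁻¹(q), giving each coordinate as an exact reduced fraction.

p = (-7/4, -1)

T1 = [2 0 0; 0 2 0; 0 0 1]
T2·T1 = [2 0 0; 0 -2 0; 0 0 1]
det M = -4; M⁻¹ = [1/2 0 0; 0 -1/2 0; 0 0 1]
M⁻¹ · (-7/2, 2)ᵀ = (-7/4, -1)ᵀ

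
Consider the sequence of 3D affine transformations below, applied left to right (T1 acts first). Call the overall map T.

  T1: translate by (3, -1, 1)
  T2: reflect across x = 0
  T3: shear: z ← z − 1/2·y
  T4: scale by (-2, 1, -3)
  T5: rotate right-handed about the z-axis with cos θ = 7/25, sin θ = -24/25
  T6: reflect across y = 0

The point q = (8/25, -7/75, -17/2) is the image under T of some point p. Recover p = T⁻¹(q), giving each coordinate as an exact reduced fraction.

T1 = [1 0 0 3; 0 1 0 -1; 0 0 1 1; 0 0 0 1]
T2·T1 = [-1 0 0 -3; 0 1 0 -1; 0 0 1 1; 0 0 0 1]
T3·…·T1 = [-1 0 0 -3; 0 1 0 -1; 0 -1/2 1 3/2; 0 0 0 1]
T4·…·T1 = [2 0 0 6; 0 1 0 -1; 0 3/2 -3 -9/2; 0 0 0 1]
T5·…·T1 = [14/25 24/25 0 18/25; -48/25 7/25 0 -151/25; 0 3/2 -3 -9/2; 0 0 0 1]
T6·…·T1 = [14/25 24/25 0 18/25; 48/25 -7/25 0 151/25; 0 3/2 -3 -9/2; 0 0 0 1]
det M = 6; M⁻¹ = [7/50 12/25 0 -3; 24/25 -7/25 0 1; 12/25 -7/50 -1/3 -1; 0 0 0 1]
M⁻¹ · (8/25, -7/75, -17/2)ᵀ = (-3, 4/3, 2)ᵀ

p = (-3, 4/3, 2)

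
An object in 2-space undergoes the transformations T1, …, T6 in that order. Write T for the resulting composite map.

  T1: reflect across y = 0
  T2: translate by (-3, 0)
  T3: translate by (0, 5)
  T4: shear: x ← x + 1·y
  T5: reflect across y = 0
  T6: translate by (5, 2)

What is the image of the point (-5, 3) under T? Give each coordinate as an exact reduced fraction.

T1 reflect across y = 0: (-5, 3) → (-5, -3)
T2 translate by (-3, 0): (-5, -3) → (-8, -3)
T3 translate by (0, 5): (-8, -3) → (-8, 2)
T4 shear: x ← x + 1·y: (-8, 2) → (-6, 2)
T5 reflect across y = 0: (-6, 2) → (-6, -2)
T6 translate by (5, 2): (-6, -2) → (-1, 0)

T(p) = (-1, 0)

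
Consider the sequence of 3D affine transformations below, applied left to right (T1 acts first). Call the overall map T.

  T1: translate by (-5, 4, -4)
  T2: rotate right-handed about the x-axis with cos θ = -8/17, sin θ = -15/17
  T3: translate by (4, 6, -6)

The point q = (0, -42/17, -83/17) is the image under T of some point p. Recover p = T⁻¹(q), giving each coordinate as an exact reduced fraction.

T1 = [1 0 0 -5; 0 1 0 4; 0 0 1 -4; 0 0 0 1]
T2·T1 = [1 0 0 -5; 0 -8/17 15/17 -92/17; 0 -15/17 -8/17 -28/17; 0 0 0 1]
T3·…·T1 = [1 0 0 -1; 0 -8/17 15/17 10/17; 0 -15/17 -8/17 -130/17; 0 0 0 1]
det M = 1; M⁻¹ = [1 0 0 1; 0 -8/17 -15/17 -110/17; 0 15/17 -8/17 -70/17; 0 0 0 1]
M⁻¹ · (0, -42/17, -83/17)ᵀ = (1, -1, -4)ᵀ

p = (1, -1, -4)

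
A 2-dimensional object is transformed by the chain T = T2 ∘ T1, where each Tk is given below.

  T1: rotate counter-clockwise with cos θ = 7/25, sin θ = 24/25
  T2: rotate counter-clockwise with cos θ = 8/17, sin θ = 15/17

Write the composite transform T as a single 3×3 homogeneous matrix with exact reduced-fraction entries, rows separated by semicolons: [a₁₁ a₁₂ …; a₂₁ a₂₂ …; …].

T1 = [7/25 -24/25 0; 24/25 7/25 0; 0 0 1]
T2·T1 = [-304/425 -297/425 0; 297/425 -304/425 0; 0 0 1]

T = [-304/425 -297/425 0; 297/425 -304/425 0; 0 0 1]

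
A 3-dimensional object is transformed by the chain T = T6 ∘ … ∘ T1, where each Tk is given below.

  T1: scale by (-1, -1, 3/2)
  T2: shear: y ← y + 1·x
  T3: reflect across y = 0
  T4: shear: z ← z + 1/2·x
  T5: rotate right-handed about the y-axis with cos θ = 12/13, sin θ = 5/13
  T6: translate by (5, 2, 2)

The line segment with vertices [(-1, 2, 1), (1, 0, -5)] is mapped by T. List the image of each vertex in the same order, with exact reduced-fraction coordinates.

image vertices: (87/13, 3, 45/13), (1, 3, -5)

T1 scale by (-1, -1, 3/2): (-1, 2, 1) → (1, -2, 3/2); (1, 0, -5) → (-1, 0, -15/2)
T2 shear: y ← y + 1·x: (1, -2, 3/2) → (1, -1, 3/2); (-1, 0, -15/2) → (-1, -1, -15/2)
T3 reflect across y = 0: (1, -1, 3/2) → (1, 1, 3/2); (-1, -1, -15/2) → (-1, 1, -15/2)
T4 shear: z ← z + 1/2·x: (1, 1, 3/2) → (1, 1, 2); (-1, 1, -15/2) → (-1, 1, -8)
T5 rotate right-handed about the y-axis with cos θ = 12/13, sin θ = 5/13: (1, 1, 2) → (22/13, 1, 19/13); (-1, 1, -8) → (-4, 1, -7)
T6 translate by (5, 2, 2): (22/13, 1, 19/13) → (87/13, 3, 45/13); (-4, 1, -7) → (1, 3, -5)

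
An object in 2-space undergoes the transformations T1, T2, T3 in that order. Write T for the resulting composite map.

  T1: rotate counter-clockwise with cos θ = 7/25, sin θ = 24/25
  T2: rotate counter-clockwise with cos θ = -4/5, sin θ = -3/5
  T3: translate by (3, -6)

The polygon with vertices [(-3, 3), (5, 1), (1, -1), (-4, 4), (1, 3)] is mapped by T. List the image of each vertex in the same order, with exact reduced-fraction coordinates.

T1 rotate counter-clockwise with cos θ = 7/25, sin θ = 24/25: (-3, 3) → (-93/25, -51/25); (5, 1) → (11/25, 127/25); (1, -1) → (31/25, 17/25); (-4, 4) → (-124/25, -68/25); (1, 3) → (-13/5, 9/5)
T2 rotate counter-clockwise with cos θ = -4/5, sin θ = -3/5: (-93/25, -51/25) → (219/125, 483/125); (11/25, 127/25) → (337/125, -541/125); (31/25, 17/25) → (-73/125, -161/125); (-124/25, -68/25) → (292/125, 644/125); (-13/5, 9/5) → (79/25, 3/25)
T3 translate by (3, -6): (219/125, 483/125) → (594/125, -267/125); (337/125, -541/125) → (712/125, -1291/125); (-73/125, -161/125) → (302/125, -911/125); (292/125, 644/125) → (667/125, -106/125); (79/25, 3/25) → (154/25, -147/25)

image vertices: (594/125, -267/125), (712/125, -1291/125), (302/125, -911/125), (667/125, -106/125), (154/25, -147/25)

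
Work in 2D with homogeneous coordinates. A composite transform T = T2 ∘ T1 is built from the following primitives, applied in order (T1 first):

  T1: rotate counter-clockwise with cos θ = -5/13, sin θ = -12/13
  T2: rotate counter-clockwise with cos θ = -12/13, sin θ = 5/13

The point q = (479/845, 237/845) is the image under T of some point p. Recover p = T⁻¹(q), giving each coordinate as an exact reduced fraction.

p = (3/5, -1/5)

T1 = [-5/13 12/13 0; -12/13 -5/13 0; 0 0 1]
T2·T1 = [120/169 -119/169 0; 119/169 120/169 0; 0 0 1]
det M = 1; M⁻¹ = [120/169 119/169 0; -119/169 120/169 0; 0 0 1]
M⁻¹ · (479/845, 237/845)ᵀ = (3/5, -1/5)ᵀ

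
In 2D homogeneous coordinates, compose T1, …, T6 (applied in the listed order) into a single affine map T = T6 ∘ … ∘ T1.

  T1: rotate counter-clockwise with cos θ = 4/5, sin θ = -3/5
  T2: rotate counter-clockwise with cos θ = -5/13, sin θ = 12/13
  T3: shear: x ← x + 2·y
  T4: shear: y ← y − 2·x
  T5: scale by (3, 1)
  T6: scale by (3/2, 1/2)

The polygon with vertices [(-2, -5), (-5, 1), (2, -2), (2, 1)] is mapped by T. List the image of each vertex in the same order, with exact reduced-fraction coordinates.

T1 rotate counter-clockwise with cos θ = 4/5, sin θ = -3/5: (-2, -5) → (-23/5, -14/5); (-5, 1) → (-17/5, 19/5); (2, -2) → (2/5, -14/5); (2, 1) → (11/5, -2/5)
T2 rotate counter-clockwise with cos θ = -5/13, sin θ = 12/13: (-23/5, -14/5) → (283/65, -206/65); (-17/5, 19/5) → (-11/5, -23/5); (2/5, -14/5) → (158/65, 94/65); (11/5, -2/5) → (-31/65, 142/65)
T3 shear: x ← x + 2·y: (283/65, -206/65) → (-129/65, -206/65); (-11/5, -23/5) → (-57/5, -23/5); (158/65, 94/65) → (346/65, 94/65); (-31/65, 142/65) → (253/65, 142/65)
T4 shear: y ← y − 2·x: (-129/65, -206/65) → (-129/65, 4/5); (-57/5, -23/5) → (-57/5, 91/5); (346/65, 94/65) → (346/65, -46/5); (253/65, 142/65) → (253/65, -28/5)
T5 scale by (3, 1): (-129/65, 4/5) → (-387/65, 4/5); (-57/5, 91/5) → (-171/5, 91/5); (346/65, -46/5) → (1038/65, -46/5); (253/65, -28/5) → (759/65, -28/5)
T6 scale by (3/2, 1/2): (-387/65, 4/5) → (-1161/130, 2/5); (-171/5, 91/5) → (-513/10, 91/10); (1038/65, -46/5) → (1557/65, -23/5); (759/65, -28/5) → (2277/130, -14/5)

image vertices: (-1161/130, 2/5), (-513/10, 91/10), (1557/65, -23/5), (2277/130, -14/5)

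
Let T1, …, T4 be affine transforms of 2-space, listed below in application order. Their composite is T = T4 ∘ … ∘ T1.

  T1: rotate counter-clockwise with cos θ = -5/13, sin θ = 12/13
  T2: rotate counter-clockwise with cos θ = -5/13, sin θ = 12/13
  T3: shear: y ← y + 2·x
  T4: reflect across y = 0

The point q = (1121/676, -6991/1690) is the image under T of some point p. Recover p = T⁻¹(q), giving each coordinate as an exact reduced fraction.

p = (-7/4, 3/5)

T1 = [-5/13 -12/13 0; 12/13 -5/13 0; 0 0 1]
T2·T1 = [-119/169 120/169 0; -120/169 -119/169 0; 0 0 1]
T3·…·T1 = [-119/169 120/169 0; -358/169 121/169 0; 0 0 1]
T4·…·T1 = [-119/169 120/169 0; 358/169 -121/169 0; 0 0 1]
det M = -1; M⁻¹ = [121/169 120/169 0; 358/169 119/169 0; 0 0 1]
M⁻¹ · (1121/676, -6991/1690)ᵀ = (-7/4, 3/5)ᵀ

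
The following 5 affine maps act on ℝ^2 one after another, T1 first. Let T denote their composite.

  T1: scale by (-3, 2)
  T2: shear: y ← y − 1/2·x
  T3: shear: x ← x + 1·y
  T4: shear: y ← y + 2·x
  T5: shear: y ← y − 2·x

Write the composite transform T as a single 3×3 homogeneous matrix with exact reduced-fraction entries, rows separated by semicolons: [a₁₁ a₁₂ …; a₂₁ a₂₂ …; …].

T = [-3/2 2 0; 3/2 2 0; 0 0 1]

T1 = [-3 0 0; 0 2 0; 0 0 1]
T2·T1 = [-3 0 0; 3/2 2 0; 0 0 1]
T3·…·T1 = [-3/2 2 0; 3/2 2 0; 0 0 1]
T4·…·T1 = [-3/2 2 0; -3/2 6 0; 0 0 1]
T5·…·T1 = [-3/2 2 0; 3/2 2 0; 0 0 1]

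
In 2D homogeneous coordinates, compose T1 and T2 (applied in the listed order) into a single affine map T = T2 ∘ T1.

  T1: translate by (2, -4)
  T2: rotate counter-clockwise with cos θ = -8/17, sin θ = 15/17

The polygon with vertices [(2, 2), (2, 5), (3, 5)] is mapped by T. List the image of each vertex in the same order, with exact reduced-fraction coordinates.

T1 translate by (2, -4): (2, 2) → (4, -2); (2, 5) → (4, 1); (3, 5) → (5, 1)
T2 rotate counter-clockwise with cos θ = -8/17, sin θ = 15/17: (4, -2) → (-2/17, 76/17); (4, 1) → (-47/17, 52/17); (5, 1) → (-55/17, 67/17)

image vertices: (-2/17, 76/17), (-47/17, 52/17), (-55/17, 67/17)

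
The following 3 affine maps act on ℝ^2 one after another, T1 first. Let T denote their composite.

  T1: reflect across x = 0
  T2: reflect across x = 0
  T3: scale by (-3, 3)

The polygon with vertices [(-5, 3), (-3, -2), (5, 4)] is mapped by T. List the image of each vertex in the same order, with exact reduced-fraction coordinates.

T1 reflect across x = 0: (-5, 3) → (5, 3); (-3, -2) → (3, -2); (5, 4) → (-5, 4)
T2 reflect across x = 0: (5, 3) → (-5, 3); (3, -2) → (-3, -2); (-5, 4) → (5, 4)
T3 scale by (-3, 3): (-5, 3) → (15, 9); (-3, -2) → (9, -6); (5, 4) → (-15, 12)

image vertices: (15, 9), (9, -6), (-15, 12)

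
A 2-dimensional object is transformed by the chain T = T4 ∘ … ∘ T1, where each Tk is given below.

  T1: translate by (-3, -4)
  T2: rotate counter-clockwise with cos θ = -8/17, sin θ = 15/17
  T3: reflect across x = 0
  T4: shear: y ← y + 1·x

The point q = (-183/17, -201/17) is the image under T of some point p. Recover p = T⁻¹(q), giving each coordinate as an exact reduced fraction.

p = (-3, -5)

T1 = [1 0 -3; 0 1 -4; 0 0 1]
T2·T1 = [-8/17 -15/17 84/17; 15/17 -8/17 -13/17; 0 0 1]
T3·…·T1 = [8/17 15/17 -84/17; 15/17 -8/17 -13/17; 0 0 1]
T4·…·T1 = [8/17 15/17 -84/17; 23/17 7/17 -97/17; 0 0 1]
det M = -1; M⁻¹ = [-7/17 15/17 3; 23/17 -8/17 4; 0 0 1]
M⁻¹ · (-183/17, -201/17)ᵀ = (-3, -5)ᵀ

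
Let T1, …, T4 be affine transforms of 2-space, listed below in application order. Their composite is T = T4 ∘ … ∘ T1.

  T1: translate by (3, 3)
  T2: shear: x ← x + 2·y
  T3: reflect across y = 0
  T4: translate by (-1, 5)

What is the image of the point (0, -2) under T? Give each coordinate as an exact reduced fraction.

T1 translate by (3, 3): (0, -2) → (3, 1)
T2 shear: x ← x + 2·y: (3, 1) → (5, 1)
T3 reflect across y = 0: (5, 1) → (5, -1)
T4 translate by (-1, 5): (5, -1) → (4, 4)

T(p) = (4, 4)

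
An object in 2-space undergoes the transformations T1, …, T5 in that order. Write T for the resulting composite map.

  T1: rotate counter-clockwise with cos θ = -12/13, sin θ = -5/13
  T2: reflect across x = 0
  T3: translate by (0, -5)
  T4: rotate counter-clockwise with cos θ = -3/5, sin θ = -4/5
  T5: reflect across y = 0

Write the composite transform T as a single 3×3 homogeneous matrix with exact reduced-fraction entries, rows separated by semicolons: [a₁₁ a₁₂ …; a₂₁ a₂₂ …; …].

T1 = [-12/13 5/13 0; -5/13 -12/13 0; 0 0 1]
T2·T1 = [12/13 -5/13 0; -5/13 -12/13 0; 0 0 1]
T3·…·T1 = [12/13 -5/13 0; -5/13 -12/13 -5; 0 0 1]
T4·…·T1 = [-56/65 -33/65 -4; -33/65 56/65 3; 0 0 1]
T5·…·T1 = [-56/65 -33/65 -4; 33/65 -56/65 -3; 0 0 1]

T = [-56/65 -33/65 -4; 33/65 -56/65 -3; 0 0 1]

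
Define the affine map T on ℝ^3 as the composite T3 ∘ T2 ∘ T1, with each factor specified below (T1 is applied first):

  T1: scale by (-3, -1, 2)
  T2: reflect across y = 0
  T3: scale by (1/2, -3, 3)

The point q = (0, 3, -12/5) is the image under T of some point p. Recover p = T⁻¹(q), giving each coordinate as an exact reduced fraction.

T1 = [-3 0 0 0; 0 -1 0 0; 0 0 2 0; 0 0 0 1]
T2·T1 = [-3 0 0 0; 0 1 0 0; 0 0 2 0; 0 0 0 1]
T3·…·T1 = [-3/2 0 0 0; 0 -3 0 0; 0 0 6 0; 0 0 0 1]
det M = 27; M⁻¹ = [-2/3 0 0 0; 0 -1/3 0 0; 0 0 1/6 0; 0 0 0 1]
M⁻¹ · (0, 3, -12/5)ᵀ = (0, -1, -2/5)ᵀ

p = (0, -1, -2/5)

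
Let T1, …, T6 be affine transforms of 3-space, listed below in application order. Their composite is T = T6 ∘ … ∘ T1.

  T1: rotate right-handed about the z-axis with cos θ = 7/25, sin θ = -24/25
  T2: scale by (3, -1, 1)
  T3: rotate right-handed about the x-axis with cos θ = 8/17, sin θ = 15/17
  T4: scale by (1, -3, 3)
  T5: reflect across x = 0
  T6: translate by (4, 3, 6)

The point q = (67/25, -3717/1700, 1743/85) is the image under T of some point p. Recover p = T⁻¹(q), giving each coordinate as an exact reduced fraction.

T1 = [7/25 24/25 0 0; -24/25 7/25 0 0; 0 0 1 0; 0 0 0 1]
T2·T1 = [21/25 72/25 0 0; 24/25 -7/25 0 0; 0 0 1 0; 0 0 0 1]
T3·…·T1 = [21/25 72/25 0 0; 192/425 -56/425 -15/17 0; 72/85 -21/85 8/17 0; 0 0 0 1]
T4·…·T1 = [21/25 72/25 0 0; -576/425 168/425 45/17 0; 216/85 -63/85 24/17 0; 0 0 0 1]
T5·…·T1 = [-21/25 -72/25 0 0; -576/425 168/425 45/17 0; 216/85 -63/85 24/17 0; 0 0 0 1]
T6·…·T1 = [-21/25 -72/25 0 4; -576/425 168/425 45/17 3; 216/85 -63/85 24/17 6; 0 0 0 1]
det M = -27; M⁻¹ = [-7/75 -64/425 24/85 -1108/1275; -8/25 56/1275 -7/85 698/425; 0 5/17 8/51 -31/17; 0 0 0 1]
M⁻¹ · (67/25, -3717/1700, 1743/85)ᵀ = (5, -1, 3/4)ᵀ

p = (5, -1, 3/4)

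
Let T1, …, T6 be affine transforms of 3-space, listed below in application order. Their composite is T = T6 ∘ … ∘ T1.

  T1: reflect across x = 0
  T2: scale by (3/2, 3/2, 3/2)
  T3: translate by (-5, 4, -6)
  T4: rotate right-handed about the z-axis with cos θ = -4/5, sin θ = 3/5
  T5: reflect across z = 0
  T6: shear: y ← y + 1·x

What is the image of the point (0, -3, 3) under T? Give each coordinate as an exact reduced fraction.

T1 reflect across x = 0: (0, -3, 3) → (0, -3, 3)
T2 scale by (3/2, 3/2, 3/2): (0, -3, 3) → (0, -9/2, 9/2)
T3 translate by (-5, 4, -6): (0, -9/2, 9/2) → (-5, -1/2, -3/2)
T4 rotate right-handed about the z-axis with cos θ = -4/5, sin θ = 3/5: (-5, -1/2, -3/2) → (43/10, -13/5, -3/2)
T5 reflect across z = 0: (43/10, -13/5, -3/2) → (43/10, -13/5, 3/2)
T6 shear: y ← y + 1·x: (43/10, -13/5, 3/2) → (43/10, 17/10, 3/2)

T(p) = (43/10, 17/10, 3/2)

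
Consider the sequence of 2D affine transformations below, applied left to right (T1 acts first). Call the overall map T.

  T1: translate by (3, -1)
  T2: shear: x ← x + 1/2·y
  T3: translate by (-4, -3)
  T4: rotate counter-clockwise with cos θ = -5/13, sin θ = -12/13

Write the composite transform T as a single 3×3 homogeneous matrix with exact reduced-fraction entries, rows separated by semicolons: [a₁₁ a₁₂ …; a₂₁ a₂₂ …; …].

T1 = [1 0 3; 0 1 -1; 0 0 1]
T2·T1 = [1 1/2 5/2; 0 1 -1; 0 0 1]
T3·…·T1 = [1 1/2 -3/2; 0 1 -4; 0 0 1]
T4·…·T1 = [-5/13 19/26 -81/26; -12/13 -11/13 38/13; 0 0 1]

T = [-5/13 19/26 -81/26; -12/13 -11/13 38/13; 0 0 1]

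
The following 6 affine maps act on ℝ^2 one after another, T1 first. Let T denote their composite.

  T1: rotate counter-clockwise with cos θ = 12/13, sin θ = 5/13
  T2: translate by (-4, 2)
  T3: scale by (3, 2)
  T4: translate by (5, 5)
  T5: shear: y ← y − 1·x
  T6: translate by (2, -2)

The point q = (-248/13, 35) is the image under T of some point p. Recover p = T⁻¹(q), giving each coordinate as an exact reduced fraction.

T1 = [12/13 -5/13 0; 5/13 12/13 0; 0 0 1]
T2·T1 = [12/13 -5/13 -4; 5/13 12/13 2; 0 0 1]
T3·…·T1 = [36/13 -15/13 -12; 10/13 24/13 4; 0 0 1]
T4·…·T1 = [36/13 -15/13 -7; 10/13 24/13 9; 0 0 1]
T5·…·T1 = [36/13 -15/13 -7; -2 3 16; 0 0 1]
T6·…·T1 = [36/13 -15/13 -5; -2 3 14; 0 0 1]
det M = 6; M⁻¹ = [1/2 5/26 -5/26; 1/3 6/13 -187/39; 0 0 1]
M⁻¹ · (-248/13, 35)ᵀ = (-3, 5)ᵀ

p = (-3, 5)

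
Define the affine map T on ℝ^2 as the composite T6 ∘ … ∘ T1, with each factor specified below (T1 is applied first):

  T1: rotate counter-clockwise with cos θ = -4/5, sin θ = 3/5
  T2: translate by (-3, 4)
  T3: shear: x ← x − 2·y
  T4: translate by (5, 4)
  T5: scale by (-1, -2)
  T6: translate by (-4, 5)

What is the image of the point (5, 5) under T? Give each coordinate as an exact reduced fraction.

T1 rotate counter-clockwise with cos θ = -4/5, sin θ = 3/5: (5, 5) → (-7, -1)
T2 translate by (-3, 4): (-7, -1) → (-10, 3)
T3 shear: x ← x − 2·y: (-10, 3) → (-16, 3)
T4 translate by (5, 4): (-16, 3) → (-11, 7)
T5 scale by (-1, -2): (-11, 7) → (11, -14)
T6 translate by (-4, 5): (11, -14) → (7, -9)

T(p) = (7, -9)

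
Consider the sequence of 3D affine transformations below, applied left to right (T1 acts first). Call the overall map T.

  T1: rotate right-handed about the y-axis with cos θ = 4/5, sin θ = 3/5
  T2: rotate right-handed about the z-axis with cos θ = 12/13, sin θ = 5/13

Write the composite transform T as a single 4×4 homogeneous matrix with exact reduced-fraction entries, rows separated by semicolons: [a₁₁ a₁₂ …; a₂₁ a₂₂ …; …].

T1 = [4/5 0 3/5 0; 0 1 0 0; -3/5 0 4/5 0; 0 0 0 1]
T2·T1 = [48/65 -5/13 36/65 0; 4/13 12/13 3/13 0; -3/5 0 4/5 0; 0 0 0 1]

T = [48/65 -5/13 36/65 0; 4/13 12/13 3/13 0; -3/5 0 4/5 0; 0 0 0 1]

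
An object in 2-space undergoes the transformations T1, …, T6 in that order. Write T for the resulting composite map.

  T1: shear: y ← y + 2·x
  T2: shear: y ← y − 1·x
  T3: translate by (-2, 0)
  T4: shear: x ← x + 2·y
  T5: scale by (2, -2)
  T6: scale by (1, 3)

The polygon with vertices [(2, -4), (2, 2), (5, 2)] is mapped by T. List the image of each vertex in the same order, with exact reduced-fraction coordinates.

image vertices: (-8, 12), (16, -24), (34, -42)

T1 shear: y ← y + 2·x: (2, -4) → (2, 0); (2, 2) → (2, 6); (5, 2) → (5, 12)
T2 shear: y ← y − 1·x: (2, 0) → (2, -2); (2, 6) → (2, 4); (5, 12) → (5, 7)
T3 translate by (-2, 0): (2, -2) → (0, -2); (2, 4) → (0, 4); (5, 7) → (3, 7)
T4 shear: x ← x + 2·y: (0, -2) → (-4, -2); (0, 4) → (8, 4); (3, 7) → (17, 7)
T5 scale by (2, -2): (-4, -2) → (-8, 4); (8, 4) → (16, -8); (17, 7) → (34, -14)
T6 scale by (1, 3): (-8, 4) → (-8, 12); (16, -8) → (16, -24); (34, -14) → (34, -42)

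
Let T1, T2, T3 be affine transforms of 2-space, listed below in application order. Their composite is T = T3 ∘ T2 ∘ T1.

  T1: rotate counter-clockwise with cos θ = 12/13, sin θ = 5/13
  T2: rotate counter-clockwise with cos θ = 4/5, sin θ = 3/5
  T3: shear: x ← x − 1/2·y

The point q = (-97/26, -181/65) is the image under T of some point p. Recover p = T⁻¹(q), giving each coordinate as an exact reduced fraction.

T1 = [12/13 -5/13 0; 5/13 12/13 0; 0 0 1]
T2·T1 = [33/65 -56/65 0; 56/65 33/65 0; 0 0 1]
T3·…·T1 = [1/13 -29/26 0; 56/65 33/65 0; 0 0 1]
det M = 1; M⁻¹ = [33/65 29/26 0; -56/65 1/13 0; 0 0 1]
M⁻¹ · (-97/26, -181/65)ᵀ = (-5, 3)ᵀ

p = (-5, 3)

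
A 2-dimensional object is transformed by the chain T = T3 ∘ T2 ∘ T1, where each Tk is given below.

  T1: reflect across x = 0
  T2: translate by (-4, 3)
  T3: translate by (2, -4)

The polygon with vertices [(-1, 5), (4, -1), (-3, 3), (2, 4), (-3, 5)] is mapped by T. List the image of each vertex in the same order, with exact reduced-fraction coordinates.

image vertices: (-1, 4), (-6, -2), (1, 2), (-4, 3), (1, 4)

T1 reflect across x = 0: (-1, 5) → (1, 5); (4, -1) → (-4, -1); (-3, 3) → (3, 3); (2, 4) → (-2, 4); (-3, 5) → (3, 5)
T2 translate by (-4, 3): (1, 5) → (-3, 8); (-4, -1) → (-8, 2); (3, 3) → (-1, 6); (-2, 4) → (-6, 7); (3, 5) → (-1, 8)
T3 translate by (2, -4): (-3, 8) → (-1, 4); (-8, 2) → (-6, -2); (-1, 6) → (1, 2); (-6, 7) → (-4, 3); (-1, 8) → (1, 4)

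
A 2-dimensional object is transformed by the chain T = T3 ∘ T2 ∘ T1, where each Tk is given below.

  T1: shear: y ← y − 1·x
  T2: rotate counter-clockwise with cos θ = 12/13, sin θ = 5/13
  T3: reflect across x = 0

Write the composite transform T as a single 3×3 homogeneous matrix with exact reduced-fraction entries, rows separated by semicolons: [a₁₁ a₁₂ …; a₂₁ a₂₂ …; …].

T = [-17/13 5/13 0; -7/13 12/13 0; 0 0 1]

T1 = [1 0 0; -1 1 0; 0 0 1]
T2·T1 = [17/13 -5/13 0; -7/13 12/13 0; 0 0 1]
T3·…·T1 = [-17/13 5/13 0; -7/13 12/13 0; 0 0 1]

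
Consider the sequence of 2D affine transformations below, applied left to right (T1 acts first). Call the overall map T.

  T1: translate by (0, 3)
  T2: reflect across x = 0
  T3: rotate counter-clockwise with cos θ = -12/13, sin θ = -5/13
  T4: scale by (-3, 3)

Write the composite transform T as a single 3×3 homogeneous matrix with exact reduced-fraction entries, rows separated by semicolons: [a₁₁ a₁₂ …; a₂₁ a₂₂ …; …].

T = [-36/13 -15/13 -45/13; 15/13 -36/13 -108/13; 0 0 1]

T1 = [1 0 0; 0 1 3; 0 0 1]
T2·T1 = [-1 0 0; 0 1 3; 0 0 1]
T3·…·T1 = [12/13 5/13 15/13; 5/13 -12/13 -36/13; 0 0 1]
T4·…·T1 = [-36/13 -15/13 -45/13; 15/13 -36/13 -108/13; 0 0 1]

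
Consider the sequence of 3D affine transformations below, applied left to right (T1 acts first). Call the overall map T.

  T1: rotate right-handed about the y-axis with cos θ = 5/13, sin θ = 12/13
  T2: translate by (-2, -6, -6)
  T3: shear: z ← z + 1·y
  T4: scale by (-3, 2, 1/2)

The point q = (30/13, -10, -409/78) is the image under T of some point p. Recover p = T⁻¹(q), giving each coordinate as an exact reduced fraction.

p = (0, 1, 4/3)

T1 = [5/13 0 12/13 0; 0 1 0 0; -12/13 0 5/13 0; 0 0 0 1]
T2·T1 = [5/13 0 12/13 -2; 0 1 0 -6; -12/13 0 5/13 -6; 0 0 0 1]
T3·…·T1 = [5/13 0 12/13 -2; 0 1 0 -6; -12/13 1 5/13 -12; 0 0 0 1]
T4·…·T1 = [-15/13 0 -36/13 6; 0 2 0 -12; -6/13 1/2 5/26 -6; 0 0 0 1]
det M = -3; M⁻¹ = [-5/39 6/13 -24/13 -62/13; 0 1/2 0 6; -4/13 -5/26 10/13 54/13; 0 0 0 1]
M⁻¹ · (30/13, -10, -409/78)ᵀ = (0, 1, 4/3)ᵀ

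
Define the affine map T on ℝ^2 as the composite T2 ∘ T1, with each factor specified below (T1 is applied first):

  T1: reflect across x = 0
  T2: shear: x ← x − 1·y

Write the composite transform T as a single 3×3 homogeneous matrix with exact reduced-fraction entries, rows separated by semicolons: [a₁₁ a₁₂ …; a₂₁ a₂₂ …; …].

T = [-1 -1 0; 0 1 0; 0 0 1]

T1 = [-1 0 0; 0 1 0; 0 0 1]
T2·T1 = [-1 -1 0; 0 1 0; 0 0 1]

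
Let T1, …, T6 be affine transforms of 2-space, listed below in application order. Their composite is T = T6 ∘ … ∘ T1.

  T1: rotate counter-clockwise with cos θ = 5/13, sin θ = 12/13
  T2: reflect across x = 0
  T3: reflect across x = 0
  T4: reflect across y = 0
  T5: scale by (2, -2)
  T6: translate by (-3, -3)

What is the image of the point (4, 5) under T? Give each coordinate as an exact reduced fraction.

T1 rotate counter-clockwise with cos θ = 5/13, sin θ = 12/13: (4, 5) → (-40/13, 73/13)
T2 reflect across x = 0: (-40/13, 73/13) → (40/13, 73/13)
T3 reflect across x = 0: (40/13, 73/13) → (-40/13, 73/13)
T4 reflect across y = 0: (-40/13, 73/13) → (-40/13, -73/13)
T5 scale by (2, -2): (-40/13, -73/13) → (-80/13, 146/13)
T6 translate by (-3, -3): (-80/13, 146/13) → (-119/13, 107/13)

T(p) = (-119/13, 107/13)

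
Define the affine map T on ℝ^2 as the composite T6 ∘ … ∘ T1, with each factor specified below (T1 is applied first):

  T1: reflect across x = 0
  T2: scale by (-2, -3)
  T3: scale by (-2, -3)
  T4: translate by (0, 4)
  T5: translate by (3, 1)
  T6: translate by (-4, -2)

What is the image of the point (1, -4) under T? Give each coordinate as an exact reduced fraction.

T1 reflect across x = 0: (1, -4) → (-1, -4)
T2 scale by (-2, -3): (-1, -4) → (2, 12)
T3 scale by (-2, -3): (2, 12) → (-4, -36)
T4 translate by (0, 4): (-4, -36) → (-4, -32)
T5 translate by (3, 1): (-4, -32) → (-1, -31)
T6 translate by (-4, -2): (-1, -31) → (-5, -33)

T(p) = (-5, -33)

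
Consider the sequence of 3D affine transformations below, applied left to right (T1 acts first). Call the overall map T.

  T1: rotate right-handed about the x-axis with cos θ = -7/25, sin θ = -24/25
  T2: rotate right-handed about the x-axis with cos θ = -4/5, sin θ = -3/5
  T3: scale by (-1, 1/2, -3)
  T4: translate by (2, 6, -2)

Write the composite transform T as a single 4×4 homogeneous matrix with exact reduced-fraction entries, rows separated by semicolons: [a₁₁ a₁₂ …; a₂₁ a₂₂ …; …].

T1 = [1 0 0 0; 0 -7/25 24/25 0; 0 -24/25 -7/25 0; 0 0 0 1]
T2·T1 = [1 0 0 0; 0 -44/125 -117/125 0; 0 117/125 -44/125 0; 0 0 0 1]
T3·…·T1 = [-1 0 0 0; 0 -22/125 -117/250 0; 0 -351/125 132/125 0; 0 0 0 1]
T4·…·T1 = [-1 0 0 2; 0 -22/125 -117/250 6; 0 -351/125 132/125 -2; 0 0 0 1]

T = [-1 0 0 2; 0 -22/125 -117/250 6; 0 -351/125 132/125 -2; 0 0 0 1]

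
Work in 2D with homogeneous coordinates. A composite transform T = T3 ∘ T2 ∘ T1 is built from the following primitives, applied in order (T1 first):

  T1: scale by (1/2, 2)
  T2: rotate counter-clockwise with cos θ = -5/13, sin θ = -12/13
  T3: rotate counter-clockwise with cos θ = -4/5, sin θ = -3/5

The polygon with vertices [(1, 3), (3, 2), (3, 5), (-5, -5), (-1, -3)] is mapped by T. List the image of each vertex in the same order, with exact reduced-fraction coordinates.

T1 scale by (1/2, 2): (1, 3) → (1/2, 6); (3, 2) → (3/2, 4); (3, 5) → (3/2, 10); (-5, -5) → (-5/2, -10); (-1, -3) → (-1/2, -6)
T2 rotate counter-clockwise with cos θ = -5/13, sin θ = -12/13: (1/2, 6) → (139/26, -36/13); (3/2, 4) → (81/26, -38/13); (3/2, 10) → (225/26, -68/13); (-5/2, -10) → (-215/26, 80/13); (-1/2, -6) → (-139/26, 36/13)
T3 rotate counter-clockwise with cos θ = -4/5, sin θ = -3/5: (139/26, -36/13) → (-386/65, -129/130); (81/26, -38/13) → (-276/65, 61/130); (225/26, -68/13) → (-654/65, -131/130); (-215/26, 80/13) → (134/13, 1/26); (-139/26, 36/13) → (386/65, 129/130)

image vertices: (-386/65, -129/130), (-276/65, 61/130), (-654/65, -131/130), (134/13, 1/26), (386/65, 129/130)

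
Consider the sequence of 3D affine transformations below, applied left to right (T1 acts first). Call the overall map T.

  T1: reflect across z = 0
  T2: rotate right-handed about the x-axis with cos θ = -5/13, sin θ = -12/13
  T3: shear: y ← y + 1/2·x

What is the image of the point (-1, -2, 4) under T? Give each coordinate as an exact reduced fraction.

T(p) = (-1, -89/26, 44/13)

T1 reflect across z = 0: (-1, -2, 4) → (-1, -2, -4)
T2 rotate right-handed about the x-axis with cos θ = -5/13, sin θ = -12/13: (-1, -2, -4) → (-1, -38/13, 44/13)
T3 shear: y ← y + 1/2·x: (-1, -38/13, 44/13) → (-1, -89/26, 44/13)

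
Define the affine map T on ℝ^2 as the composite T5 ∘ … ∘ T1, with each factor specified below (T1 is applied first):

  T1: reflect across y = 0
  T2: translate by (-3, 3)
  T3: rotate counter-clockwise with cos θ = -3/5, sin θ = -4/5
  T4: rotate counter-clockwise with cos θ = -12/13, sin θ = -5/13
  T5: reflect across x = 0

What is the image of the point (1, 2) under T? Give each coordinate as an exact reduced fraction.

T(p) = (19/13, -22/13)

T1 reflect across y = 0: (1, 2) → (1, -2)
T2 translate by (-3, 3): (1, -2) → (-2, 1)
T3 rotate counter-clockwise with cos θ = -3/5, sin θ = -4/5: (-2, 1) → (2, 1)
T4 rotate counter-clockwise with cos θ = -12/13, sin θ = -5/13: (2, 1) → (-19/13, -22/13)
T5 reflect across x = 0: (-19/13, -22/13) → (19/13, -22/13)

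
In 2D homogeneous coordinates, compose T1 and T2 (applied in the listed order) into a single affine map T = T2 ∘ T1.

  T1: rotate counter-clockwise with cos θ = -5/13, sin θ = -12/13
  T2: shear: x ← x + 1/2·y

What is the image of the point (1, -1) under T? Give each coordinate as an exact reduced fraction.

T(p) = (-41/26, -7/13)

T1 rotate counter-clockwise with cos θ = -5/13, sin θ = -12/13: (1, -1) → (-17/13, -7/13)
T2 shear: x ← x + 1/2·y: (-17/13, -7/13) → (-41/26, -7/13)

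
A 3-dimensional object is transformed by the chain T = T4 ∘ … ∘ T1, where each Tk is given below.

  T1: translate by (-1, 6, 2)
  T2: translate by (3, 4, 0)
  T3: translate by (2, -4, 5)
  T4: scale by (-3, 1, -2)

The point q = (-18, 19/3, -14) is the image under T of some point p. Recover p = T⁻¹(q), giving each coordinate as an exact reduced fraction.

p = (2, 1/3, 0)

T1 = [1 0 0 -1; 0 1 0 6; 0 0 1 2; 0 0 0 1]
T2·T1 = [1 0 0 2; 0 1 0 10; 0 0 1 2; 0 0 0 1]
T3·…·T1 = [1 0 0 4; 0 1 0 6; 0 0 1 7; 0 0 0 1]
T4·…·T1 = [-3 0 0 -12; 0 1 0 6; 0 0 -2 -14; 0 0 0 1]
det M = 6; M⁻¹ = [-1/3 0 0 -4; 0 1 0 -6; 0 0 -1/2 -7; 0 0 0 1]
M⁻¹ · (-18, 19/3, -14)ᵀ = (2, 1/3, 0)ᵀ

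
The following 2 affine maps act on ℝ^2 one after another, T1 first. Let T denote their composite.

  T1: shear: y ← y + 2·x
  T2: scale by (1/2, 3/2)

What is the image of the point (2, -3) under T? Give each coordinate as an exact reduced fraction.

T(p) = (1, 3/2)

T1 shear: y ← y + 2·x: (2, -3) → (2, 1)
T2 scale by (1/2, 3/2): (2, 1) → (1, 3/2)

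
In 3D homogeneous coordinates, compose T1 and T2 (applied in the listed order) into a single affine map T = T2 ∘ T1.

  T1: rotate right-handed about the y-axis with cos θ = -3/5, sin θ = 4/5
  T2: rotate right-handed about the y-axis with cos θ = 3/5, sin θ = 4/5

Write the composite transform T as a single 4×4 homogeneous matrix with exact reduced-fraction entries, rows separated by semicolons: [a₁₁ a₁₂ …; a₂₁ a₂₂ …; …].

T1 = [-3/5 0 4/5 0; 0 1 0 0; -4/5 0 -3/5 0; 0 0 0 1]
T2·T1 = [-1 0 0 0; 0 1 0 0; 0 0 -1 0; 0 0 0 1]

T = [-1 0 0 0; 0 1 0 0; 0 0 -1 0; 0 0 0 1]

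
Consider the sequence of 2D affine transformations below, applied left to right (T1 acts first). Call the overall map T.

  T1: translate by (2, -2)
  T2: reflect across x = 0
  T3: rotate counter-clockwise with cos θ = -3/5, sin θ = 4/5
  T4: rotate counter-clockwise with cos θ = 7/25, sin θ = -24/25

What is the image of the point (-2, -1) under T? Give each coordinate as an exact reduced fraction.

T(p) = (12/5, -9/5)

T1 translate by (2, -2): (-2, -1) → (0, -3)
T2 reflect across x = 0: (0, -3) → (0, -3)
T3 rotate counter-clockwise with cos θ = -3/5, sin θ = 4/5: (0, -3) → (12/5, 9/5)
T4 rotate counter-clockwise with cos θ = 7/25, sin θ = -24/25: (12/5, 9/5) → (12/5, -9/5)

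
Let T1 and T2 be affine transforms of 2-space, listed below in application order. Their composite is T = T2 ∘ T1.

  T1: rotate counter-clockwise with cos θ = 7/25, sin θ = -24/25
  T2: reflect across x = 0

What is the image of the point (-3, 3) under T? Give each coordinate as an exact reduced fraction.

T1 rotate counter-clockwise with cos θ = 7/25, sin θ = -24/25: (-3, 3) → (51/25, 93/25)
T2 reflect across x = 0: (51/25, 93/25) → (-51/25, 93/25)

T(p) = (-51/25, 93/25)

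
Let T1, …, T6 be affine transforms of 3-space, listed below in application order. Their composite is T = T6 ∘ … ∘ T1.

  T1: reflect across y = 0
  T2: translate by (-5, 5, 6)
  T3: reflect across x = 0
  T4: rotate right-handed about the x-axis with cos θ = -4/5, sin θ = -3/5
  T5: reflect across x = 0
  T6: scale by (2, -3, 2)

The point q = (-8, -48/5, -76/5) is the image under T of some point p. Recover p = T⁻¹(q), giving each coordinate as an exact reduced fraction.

T1 = [1 0 0 0; 0 -1 0 0; 0 0 1 0; 0 0 0 1]
T2·T1 = [1 0 0 -5; 0 -1 0 5; 0 0 1 6; 0 0 0 1]
T3·…·T1 = [-1 0 0 5; 0 -1 0 5; 0 0 1 6; 0 0 0 1]
T4·…·T1 = [-1 0 0 5; 0 4/5 3/5 -2/5; 0 3/5 -4/5 -39/5; 0 0 0 1]
T5·…·T1 = [1 0 0 -5; 0 4/5 3/5 -2/5; 0 3/5 -4/5 -39/5; 0 0 0 1]
T6·…·T1 = [2 0 0 -10; 0 -12/5 -9/5 6/5; 0 6/5 -8/5 -78/5; 0 0 0 1]
det M = 12; M⁻¹ = [1/2 0 0 5; 0 -4/15 3/10 5; 0 -1/5 -2/5 -6; 0 0 0 1]
M⁻¹ · (-8, -48/5, -76/5)ᵀ = (1, 3, 2)ᵀ

p = (1, 3, 2)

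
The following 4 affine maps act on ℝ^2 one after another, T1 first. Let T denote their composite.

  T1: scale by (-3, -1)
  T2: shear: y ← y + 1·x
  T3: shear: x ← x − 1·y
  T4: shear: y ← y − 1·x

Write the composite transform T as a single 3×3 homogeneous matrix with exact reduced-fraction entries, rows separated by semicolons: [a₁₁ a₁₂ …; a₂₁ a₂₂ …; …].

T1 = [-3 0 0; 0 -1 0; 0 0 1]
T2·T1 = [-3 0 0; -3 -1 0; 0 0 1]
T3·…·T1 = [0 1 0; -3 -1 0; 0 0 1]
T4·…·T1 = [0 1 0; -3 -2 0; 0 0 1]

T = [0 1 0; -3 -2 0; 0 0 1]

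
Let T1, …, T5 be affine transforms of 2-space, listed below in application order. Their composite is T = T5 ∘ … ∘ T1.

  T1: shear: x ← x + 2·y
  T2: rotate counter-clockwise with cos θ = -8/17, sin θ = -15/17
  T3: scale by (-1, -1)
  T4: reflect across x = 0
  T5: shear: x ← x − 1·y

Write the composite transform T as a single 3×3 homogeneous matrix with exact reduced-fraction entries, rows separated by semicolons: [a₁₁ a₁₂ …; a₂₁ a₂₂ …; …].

T1 = [1 2 0; 0 1 0; 0 0 1]
T2·T1 = [-8/17 -1/17 0; -15/17 -38/17 0; 0 0 1]
T3·…·T1 = [8/17 1/17 0; 15/17 38/17 0; 0 0 1]
T4·…·T1 = [-8/17 -1/17 0; 15/17 38/17 0; 0 0 1]
T5·…·T1 = [-23/17 -39/17 0; 15/17 38/17 0; 0 0 1]

T = [-23/17 -39/17 0; 15/17 38/17 0; 0 0 1]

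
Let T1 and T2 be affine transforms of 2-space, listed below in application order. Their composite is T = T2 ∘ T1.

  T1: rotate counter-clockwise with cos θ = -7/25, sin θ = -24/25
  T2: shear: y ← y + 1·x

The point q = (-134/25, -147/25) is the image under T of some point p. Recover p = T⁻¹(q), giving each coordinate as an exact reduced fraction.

p = (2, -5)

T1 = [-7/25 24/25 0; -24/25 -7/25 0; 0 0 1]
T2·T1 = [-7/25 24/25 0; -31/25 17/25 0; 0 0 1]
det M = 1; M⁻¹ = [17/25 -24/25 0; 31/25 -7/25 0; 0 0 1]
M⁻¹ · (-134/25, -147/25)ᵀ = (2, -5)ᵀ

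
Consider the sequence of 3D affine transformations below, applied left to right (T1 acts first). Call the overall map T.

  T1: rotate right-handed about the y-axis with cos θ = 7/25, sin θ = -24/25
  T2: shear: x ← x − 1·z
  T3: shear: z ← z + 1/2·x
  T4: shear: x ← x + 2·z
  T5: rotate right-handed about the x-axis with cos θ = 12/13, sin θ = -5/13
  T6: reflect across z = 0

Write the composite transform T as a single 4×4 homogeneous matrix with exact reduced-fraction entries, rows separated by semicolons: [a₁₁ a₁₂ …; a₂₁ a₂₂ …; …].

T1 = [7/25 0 -24/25 0; 0 1 0 0; 24/25 0 7/25 0; 0 0 0 1]
T2·T1 = [-17/25 0 -31/25 0; 0 1 0 0; 24/25 0 7/25 0; 0 0 0 1]
T3·…·T1 = [-17/25 0 -31/25 0; 0 1 0 0; 31/50 0 -17/50 0; 0 0 0 1]
T4·…·T1 = [14/25 0 -48/25 0; 0 1 0 0; 31/50 0 -17/50 0; 0 0 0 1]
T5·…·T1 = [14/25 0 -48/25 0; 31/130 12/13 -17/130 0; 186/325 -5/13 -102/325 0; 0 0 0 1]
T6·…·T1 = [14/25 0 -48/25 0; 31/130 12/13 -17/130 0; -186/325 5/13 102/325 0; 0 0 0 1]

T = [14/25 0 -48/25 0; 31/130 12/13 -17/130 0; -186/325 5/13 102/325 0; 0 0 0 1]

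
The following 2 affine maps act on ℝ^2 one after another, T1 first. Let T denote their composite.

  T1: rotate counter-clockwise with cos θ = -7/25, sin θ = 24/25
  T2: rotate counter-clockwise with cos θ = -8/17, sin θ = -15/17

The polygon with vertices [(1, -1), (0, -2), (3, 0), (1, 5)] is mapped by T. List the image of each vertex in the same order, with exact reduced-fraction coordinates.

T1 rotate counter-clockwise with cos θ = -7/25, sin θ = 24/25: (1, -1) → (17/25, 31/25); (0, -2) → (48/25, 14/25); (3, 0) → (-21/25, 72/25); (1, 5) → (-127/25, -11/25)
T2 rotate counter-clockwise with cos θ = -8/17, sin θ = -15/17: (17/25, 31/25) → (329/425, -503/425); (48/25, 14/25) → (-174/425, -832/425); (-21/25, 72/25) → (1248/425, -261/425); (-127/25, -11/25) → (851/425, 1993/425)

image vertices: (329/425, -503/425), (-174/425, -832/425), (1248/425, -261/425), (851/425, 1993/425)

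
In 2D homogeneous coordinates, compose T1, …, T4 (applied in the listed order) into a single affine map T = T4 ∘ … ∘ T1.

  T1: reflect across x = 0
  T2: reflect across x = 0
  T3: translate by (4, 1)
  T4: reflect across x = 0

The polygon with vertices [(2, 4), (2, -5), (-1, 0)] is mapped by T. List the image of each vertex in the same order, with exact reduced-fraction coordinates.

image vertices: (-6, 5), (-6, -4), (-3, 1)

T1 reflect across x = 0: (2, 4) → (-2, 4); (2, -5) → (-2, -5); (-1, 0) → (1, 0)
T2 reflect across x = 0: (-2, 4) → (2, 4); (-2, -5) → (2, -5); (1, 0) → (-1, 0)
T3 translate by (4, 1): (2, 4) → (6, 5); (2, -5) → (6, -4); (-1, 0) → (3, 1)
T4 reflect across x = 0: (6, 5) → (-6, 5); (6, -4) → (-6, -4); (3, 1) → (-3, 1)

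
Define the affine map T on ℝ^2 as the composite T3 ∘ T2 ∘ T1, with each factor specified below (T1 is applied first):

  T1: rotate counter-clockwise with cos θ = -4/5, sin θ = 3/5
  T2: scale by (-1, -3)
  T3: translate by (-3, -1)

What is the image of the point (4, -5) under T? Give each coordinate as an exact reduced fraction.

T1 rotate counter-clockwise with cos θ = -4/5, sin θ = 3/5: (4, -5) → (-1/5, 32/5)
T2 scale by (-1, -3): (-1/5, 32/5) → (1/5, -96/5)
T3 translate by (-3, -1): (1/5, -96/5) → (-14/5, -101/5)

T(p) = (-14/5, -101/5)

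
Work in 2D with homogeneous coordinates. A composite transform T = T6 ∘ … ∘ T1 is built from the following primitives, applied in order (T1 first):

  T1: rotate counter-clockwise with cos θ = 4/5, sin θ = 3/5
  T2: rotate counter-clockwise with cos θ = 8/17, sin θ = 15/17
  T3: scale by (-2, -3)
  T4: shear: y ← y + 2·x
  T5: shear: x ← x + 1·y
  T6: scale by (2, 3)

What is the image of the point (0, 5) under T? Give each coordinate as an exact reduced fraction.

T(p) = (1086/17, 1125/17)

T1 rotate counter-clockwise with cos θ = 4/5, sin θ = 3/5: (0, 5) → (-3, 4)
T2 rotate counter-clockwise with cos θ = 8/17, sin θ = 15/17: (-3, 4) → (-84/17, -13/17)
T3 scale by (-2, -3): (-84/17, -13/17) → (168/17, 39/17)
T4 shear: y ← y + 2·x: (168/17, 39/17) → (168/17, 375/17)
T5 shear: x ← x + 1·y: (168/17, 375/17) → (543/17, 375/17)
T6 scale by (2, 3): (543/17, 375/17) → (1086/17, 1125/17)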